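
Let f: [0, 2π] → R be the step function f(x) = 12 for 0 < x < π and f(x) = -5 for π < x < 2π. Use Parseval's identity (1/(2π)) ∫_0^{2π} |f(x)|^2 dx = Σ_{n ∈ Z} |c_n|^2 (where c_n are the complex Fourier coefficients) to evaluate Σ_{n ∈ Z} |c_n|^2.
Σ |c_n|^2 = 169/2

Parseval equates the L^2 energy of f (normalised by 1/(2π)) with the ℓ^2 sum of its Fourier coefficients: (1/(2π)) ∫_0^{2π} |f|^2 = Σ |c_n|^2.
Compute the left side: (1/(2π)) [∫_0^π 12^2 dx + ∫_π^{2π} (-5)^2 dx] = (1/(2π)) · (144π + 25π) = (144 + 25)/2 = 169/2.
So Σ_{n ∈ Z} |c_n|^2 = 169/2.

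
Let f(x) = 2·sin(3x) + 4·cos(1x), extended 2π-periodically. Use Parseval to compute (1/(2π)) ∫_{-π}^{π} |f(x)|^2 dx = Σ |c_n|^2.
Σ |c_n|^2 = 10

Expand |f|^2 and use orthogonality of {sin(nx), cos(mx)} on [-π, π]:
  ∫_{-π}^{π} sin(nx)^2 dx = π, ∫ cos(mx)^2 dx = π, and cross terms integrate to 0.
So ∫_{-π}^{π} f(x)^2 dx = 2^2 · π + 4^2 · π = (4 + 16)π.
Divide by 2π: (4 + 16)/2 = 10.
By Parseval, this equals Σ |c_n|^2.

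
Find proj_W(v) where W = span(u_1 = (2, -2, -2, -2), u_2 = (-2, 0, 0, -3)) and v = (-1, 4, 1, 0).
proj_W(v) = (-36/17, 80/51, 80/51, 38/51)

Set up U = [u_1 | ... | u_2] ∈ R^(4×2). The projector onto W = col(U) is P = U (U^T U)^(-1) U^T.
Compute U^T U =
  [16, 2]
  [2, 13],
and U^T v = (-12, 2).
Solve U^T U · c = U^T v for the coefficients: c = (-40/51, 14/51). The projection is proj_W(v) = U c.
Check: (v - proj_W(v)) · u_1 = 0  (should be 0).
Check: (v - proj_W(v)) · u_2 = 0  (should be 0).
Result: proj_W(v) = (-36/17, 80/51, 80/51, 38/51).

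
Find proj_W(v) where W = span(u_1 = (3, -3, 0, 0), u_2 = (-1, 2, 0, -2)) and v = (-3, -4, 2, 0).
proj_W(v) = (1/9, -8/9, 0, 14/9)

Set up U = [u_1 | ... | u_2] ∈ R^(4×2). The projector onto W = col(U) is P = U (U^T U)^(-1) U^T.
Compute U^T U =
  [18, -9]
  [-9, 9],
and U^T v = (3, -5).
Solve U^T U · c = U^T v for the coefficients: c = (-2/9, -7/9). The projection is proj_W(v) = U c.
Check: (v - proj_W(v)) · u_1 = 0  (should be 0).
Check: (v - proj_W(v)) · u_2 = 0  (should be 0).
Result: proj_W(v) = (1/9, -8/9, 0, 14/9).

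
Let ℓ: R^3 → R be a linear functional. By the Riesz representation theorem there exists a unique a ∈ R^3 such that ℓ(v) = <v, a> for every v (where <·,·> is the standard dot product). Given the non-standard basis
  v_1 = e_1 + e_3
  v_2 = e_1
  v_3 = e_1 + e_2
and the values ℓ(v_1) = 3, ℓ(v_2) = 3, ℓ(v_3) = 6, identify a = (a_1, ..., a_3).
a = (3, 3, 0)

Write a = (a_1, ..., a_3) in the standard basis. For each basis vector v_i, ℓ(v_i) = <v_i, a> is a linear equation in the a_j's. Collect the n equations into a matrix system V a = ℓ, where row i of V is v_i (expressed in the standard basis). Since V is invertible (lower-triangular with 1s on the diagonal, up to permutation), solve by back-substitution:
  V =
[[1, 0, 1],
 [1, 0, 0],
 [1, 1, 0]]
  V a = (3, 3, 6)
Solving gives a = (3, 3, 0).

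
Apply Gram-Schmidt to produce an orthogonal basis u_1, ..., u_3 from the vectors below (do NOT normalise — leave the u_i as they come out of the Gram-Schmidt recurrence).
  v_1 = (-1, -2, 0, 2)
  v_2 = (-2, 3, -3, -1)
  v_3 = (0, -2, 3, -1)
Orthogonal basis:
  u_1 = (-1, -2, 0, 2)
  u_2 = (-8/3, 5/3, -3, 1/3)
  u_3 = (-14/9, -4/9, 1, -11/9)

Apply the Gram-Schmidt recurrence
  u_1 = v_1
  u_i = v_i − Σ_{j<i} ((v_i · u_j) / (u_j · u_j)) · u_j.

Step by step this gives:
  u_1 = (-1, -2, 0, 2)
  u_2 = (-8/3, 5/3, -3, 1/3)
  u_3 = (-14/9, -4/9, 1, -11/9)

Orthogonality check:
  u_2 · u_1 = 0 (should be 0)
  u_3 · u_1 = 0 (should be 0)
  u_3 · u_2 = 0 (should be 0)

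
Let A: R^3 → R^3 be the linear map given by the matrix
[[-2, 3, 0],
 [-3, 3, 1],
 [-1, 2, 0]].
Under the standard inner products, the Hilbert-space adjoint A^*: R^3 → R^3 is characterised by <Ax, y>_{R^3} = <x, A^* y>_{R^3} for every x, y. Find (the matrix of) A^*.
A^* = A^T =
[[-2, -3, -1],
 [3, 3, 2],
 [0, 1, 0]]

For real matrices with standard dot products, the defining identity <Ax, y> = <x, A^* y> gives (Ax)^T y = x^T (A^*) y, i.e. x^T A^T y = x^T (A^*) y. Since this holds for all x, y, we must have A^* = A^T. Therefore
A^* =
[[-2, -3, -1],
 [3, 3, 2],
 [0, 1, 0]].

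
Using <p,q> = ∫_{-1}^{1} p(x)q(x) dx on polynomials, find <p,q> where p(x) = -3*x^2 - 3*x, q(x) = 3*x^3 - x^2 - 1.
<p,q> = -2/5

Expand the product: p(x)·q(x) = -9*x^5 - 6*x^4 + 3*x^3 + 3*x^2 + 3*x.
∫_{-1}^{1} of each monomial x^k gives [2/(k+1) if k even, 0 if k odd]. Integrating term-by-term (or equivalently evaluating the antiderivative F(x) = -3*x^6/2 - 6*x^5/5 + 3*x^4/4 + x^3 + 3*x^2/2 at the endpoints):
  F(1) − F(−1) = 11/20 − (19/20) = -2/5.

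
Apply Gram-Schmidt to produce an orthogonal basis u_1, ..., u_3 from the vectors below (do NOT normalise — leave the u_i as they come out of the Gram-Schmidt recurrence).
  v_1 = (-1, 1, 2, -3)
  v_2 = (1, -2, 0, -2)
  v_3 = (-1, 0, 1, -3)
Orthogonal basis:
  u_1 = (-1, 1, 2, -3)
  u_2 = (6/5, -11/5, -2/5, -7/5)
  u_3 = (-4/7, -5/42, -10/21, -1/6)

Apply the Gram-Schmidt recurrence
  u_1 = v_1
  u_i = v_i − Σ_{j<i} ((v_i · u_j) / (u_j · u_j)) · u_j.

Step by step this gives:
  u_1 = (-1, 1, 2, -3)
  u_2 = (6/5, -11/5, -2/5, -7/5)
  u_3 = (-4/7, -5/42, -10/21, -1/6)

Orthogonality check:
  u_2 · u_1 = 0 (should be 0)
  u_3 · u_1 = 0 (should be 0)
  u_3 · u_2 = 0 (should be 0)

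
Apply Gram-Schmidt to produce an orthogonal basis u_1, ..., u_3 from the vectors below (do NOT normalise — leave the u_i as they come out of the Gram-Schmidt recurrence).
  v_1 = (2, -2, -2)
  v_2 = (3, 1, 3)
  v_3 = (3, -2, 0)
Orthogonal basis:
  u_1 = (2, -2, -2)
  u_2 = (10/3, 2/3, 8/3)
  u_3 = (-3/14, -9/14, 3/7)

Apply the Gram-Schmidt recurrence
  u_1 = v_1
  u_i = v_i − Σ_{j<i} ((v_i · u_j) / (u_j · u_j)) · u_j.

Step by step this gives:
  u_1 = (2, -2, -2)
  u_2 = (10/3, 2/3, 8/3)
  u_3 = (-3/14, -9/14, 3/7)

Orthogonality check:
  u_2 · u_1 = 0 (should be 0)
  u_3 · u_1 = 0 (should be 0)
  u_3 · u_2 = 0 (should be 0)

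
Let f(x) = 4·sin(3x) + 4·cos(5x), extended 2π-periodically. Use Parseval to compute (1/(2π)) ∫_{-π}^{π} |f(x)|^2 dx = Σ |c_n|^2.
Σ |c_n|^2 = 16

Expand |f|^2 and use orthogonality of {sin(nx), cos(mx)} on [-π, π]:
  ∫_{-π}^{π} sin(nx)^2 dx = π, ∫ cos(mx)^2 dx = π, and cross terms integrate to 0.
So ∫_{-π}^{π} f(x)^2 dx = 4^2 · π + 4^2 · π = (16 + 16)π.
Divide by 2π: (16 + 16)/2 = 16.
By Parseval, this equals Σ |c_n|^2.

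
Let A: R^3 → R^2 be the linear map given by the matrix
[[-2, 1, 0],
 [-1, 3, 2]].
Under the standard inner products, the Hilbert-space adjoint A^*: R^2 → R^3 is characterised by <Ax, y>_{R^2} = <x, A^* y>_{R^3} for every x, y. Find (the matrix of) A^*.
A^* = A^T =
[[-2, -1],
 [1, 3],
 [0, 2]]

For real matrices with standard dot products, the defining identity <Ax, y> = <x, A^* y> gives (Ax)^T y = x^T (A^*) y, i.e. x^T A^T y = x^T (A^*) y. Since this holds for all x, y, we must have A^* = A^T. Therefore
A^* =
[[-2, -1],
 [1, 3],
 [0, 2]].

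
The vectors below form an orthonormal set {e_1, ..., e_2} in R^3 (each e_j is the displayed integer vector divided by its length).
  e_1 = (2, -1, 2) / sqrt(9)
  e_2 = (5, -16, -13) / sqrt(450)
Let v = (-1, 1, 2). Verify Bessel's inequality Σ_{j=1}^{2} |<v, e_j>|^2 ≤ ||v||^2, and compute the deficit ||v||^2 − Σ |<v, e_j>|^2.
Σ |<v, e_j>|^2 = 251/50; ||v||^2 = 6; deficit = 49/50

Write each e_j = u_j / sqrt(<u_j, u_j>) where u_j is the displayed integer vector. Then <v, e_j> = <v, u_j> / sqrt(<u_j, u_j>), so |<v, e_j>|^2 = <v, u_j>^2 / <u_j, u_j>.
Coefficients: <v, e_1> = 1/sqrt(9), <v, e_2> = -47/sqrt(450).
Square and sum: Σ |<v, e_j>|^2 = 251/50.
Compute ||v||^2 = v·v = 6.
Deficit = 6 − 251/50 = 49/50 ≥ 0, confirming Bessel's inequality. (The deficit equals ||v − Σ <v,e_j> e_j||^2, the squared distance from v to span{e_j}.)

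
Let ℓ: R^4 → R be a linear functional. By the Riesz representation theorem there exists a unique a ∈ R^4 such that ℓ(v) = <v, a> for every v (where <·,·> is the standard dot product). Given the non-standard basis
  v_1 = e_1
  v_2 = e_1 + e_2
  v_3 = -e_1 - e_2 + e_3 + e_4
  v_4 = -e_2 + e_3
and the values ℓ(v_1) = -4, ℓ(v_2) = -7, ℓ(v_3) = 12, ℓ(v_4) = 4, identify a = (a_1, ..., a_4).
a = (-4, -3, 1, 4)

Write a = (a_1, ..., a_4) in the standard basis. For each basis vector v_i, ℓ(v_i) = <v_i, a> is a linear equation in the a_j's. Collect the n equations into a matrix system V a = ℓ, where row i of V is v_i (expressed in the standard basis). Since V is invertible (lower-triangular with 1s on the diagonal, up to permutation), solve by back-substitution:
  V =
[[1, 0, 0, 0],
 [1, 1, 0, 0],
 [-1, -1, 1, 1],
 [0, -1, 1, 0]]
  V a = (-4, -7, 12, 4)
Solving gives a = (-4, -3, 1, 4).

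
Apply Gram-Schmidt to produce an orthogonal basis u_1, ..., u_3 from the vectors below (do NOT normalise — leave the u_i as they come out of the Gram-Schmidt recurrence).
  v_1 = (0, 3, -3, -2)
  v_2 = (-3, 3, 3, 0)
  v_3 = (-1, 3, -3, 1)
Orthogonal basis:
  u_1 = (0, 3, -3, -2)
  u_2 = (-3, 3, 3, 0)
  u_3 = (-2/3, 16/33, -38/33, 27/11)

Apply the Gram-Schmidt recurrence
  u_1 = v_1
  u_i = v_i − Σ_{j<i} ((v_i · u_j) / (u_j · u_j)) · u_j.

Step by step this gives:
  u_1 = (0, 3, -3, -2)
  u_2 = (-3, 3, 3, 0)
  u_3 = (-2/3, 16/33, -38/33, 27/11)

Orthogonality check:
  u_2 · u_1 = 0 (should be 0)
  u_3 · u_1 = 0 (should be 0)
  u_3 · u_2 = 0 (should be 0)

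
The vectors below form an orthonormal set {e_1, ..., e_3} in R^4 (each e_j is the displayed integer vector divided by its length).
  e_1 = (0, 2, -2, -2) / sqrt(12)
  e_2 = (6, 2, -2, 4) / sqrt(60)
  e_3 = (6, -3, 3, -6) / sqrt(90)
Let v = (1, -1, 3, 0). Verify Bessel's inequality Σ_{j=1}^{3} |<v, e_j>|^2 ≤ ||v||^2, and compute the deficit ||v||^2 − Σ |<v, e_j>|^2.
Σ |<v, e_j>|^2 = 9; ||v||^2 = 11; deficit = 2

Write each e_j = u_j / sqrt(<u_j, u_j>) where u_j is the displayed integer vector. Then <v, e_j> = <v, u_j> / sqrt(<u_j, u_j>), so |<v, e_j>|^2 = <v, u_j>^2 / <u_j, u_j>.
Coefficients: <v, e_1> = -8/sqrt(12), <v, e_2> = -2/sqrt(60), <v, e_3> = 18/sqrt(90).
Square and sum: Σ |<v, e_j>|^2 = 9.
Compute ||v||^2 = v·v = 11.
Deficit = 11 − 9 = 2 ≥ 0, confirming Bessel's inequality. (The deficit equals ||v − Σ <v,e_j> e_j||^2, the squared distance from v to span{e_j}.)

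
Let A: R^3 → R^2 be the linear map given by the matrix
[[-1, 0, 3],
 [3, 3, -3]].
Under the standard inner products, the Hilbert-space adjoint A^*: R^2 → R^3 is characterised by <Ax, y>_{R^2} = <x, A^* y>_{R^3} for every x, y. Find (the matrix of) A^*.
A^* = A^T =
[[-1, 3],
 [0, 3],
 [3, -3]]

For real matrices with standard dot products, the defining identity <Ax, y> = <x, A^* y> gives (Ax)^T y = x^T (A^*) y, i.e. x^T A^T y = x^T (A^*) y. Since this holds for all x, y, we must have A^* = A^T. Therefore
A^* =
[[-1, 3],
 [0, 3],
 [3, -3]].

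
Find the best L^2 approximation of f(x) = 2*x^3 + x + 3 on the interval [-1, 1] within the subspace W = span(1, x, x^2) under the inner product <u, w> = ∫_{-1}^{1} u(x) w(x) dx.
g(x) = 11*x/5 + 3

The best approximation g ∈ W is the orthogonal projection of f onto W. Writing g = a_0 + a_1 x + a_2 x^2, the coefficients solve the normal equations G · a = b where
  G_{ij} = <φ_i, φ_j> and b_i = <f, φ_i>, with φ_0 = 1, φ_1 = x, φ_2 = x^2.
G =
  [2, 0, 2/3]
  [0, 2/3, 0]
  [2/3, 0, 2/5],
b = (6, 22/15, 2).
Solving gives a_0 = 3, a_1 = 11/5, a_2 = 0, so
  g(x) = 11*x/5 + 3.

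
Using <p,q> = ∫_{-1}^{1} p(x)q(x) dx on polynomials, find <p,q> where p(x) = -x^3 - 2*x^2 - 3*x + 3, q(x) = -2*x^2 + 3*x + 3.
<p,q> = 22/5

Expand the product: p(x)·q(x) = 2*x^5 + x^4 - 3*x^3 - 21*x^2 + 9.
∫_{-1}^{1} of each monomial x^k gives [2/(k+1) if k even, 0 if k odd]. Integrating term-by-term (or equivalently evaluating the antiderivative F(x) = x^6/3 + x^5/5 - 3*x^4/4 - 7*x^3 + 9*x at the endpoints):
  F(1) − F(−1) = 107/60 − (-157/60) = 22/5.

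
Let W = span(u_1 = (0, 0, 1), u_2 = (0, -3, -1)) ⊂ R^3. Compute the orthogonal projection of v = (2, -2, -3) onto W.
proj_W(v) = (0, -2, -3)

Set up U = [u_1 | ... | u_2] ∈ R^(3×2). The projector onto W = col(U) is P = U (U^T U)^(-1) U^T.
Compute U^T U =
  [1, -1]
  [-1, 10],
and U^T v = (-3, 9).
Solve U^T U · c = U^T v for the coefficients: c = (-7/3, 2/3). The projection is proj_W(v) = U c.
Check: (v - proj_W(v)) · u_1 = 0  (should be 0).
Check: (v - proj_W(v)) · u_2 = 0  (should be 0).
Result: proj_W(v) = (0, -2, -3).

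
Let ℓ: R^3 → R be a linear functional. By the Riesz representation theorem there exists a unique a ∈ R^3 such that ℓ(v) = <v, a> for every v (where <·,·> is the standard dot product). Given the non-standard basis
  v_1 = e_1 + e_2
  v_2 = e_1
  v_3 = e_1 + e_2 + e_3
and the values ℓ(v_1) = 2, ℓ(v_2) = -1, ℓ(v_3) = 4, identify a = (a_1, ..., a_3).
a = (-1, 3, 2)

Write a = (a_1, ..., a_3) in the standard basis. For each basis vector v_i, ℓ(v_i) = <v_i, a> is a linear equation in the a_j's. Collect the n equations into a matrix system V a = ℓ, where row i of V is v_i (expressed in the standard basis). Since V is invertible (lower-triangular with 1s on the diagonal, up to permutation), solve by back-substitution:
  V =
[[1, 1, 0],
 [1, 0, 0],
 [1, 1, 1]]
  V a = (2, -1, 4)
Solving gives a = (-1, 3, 2).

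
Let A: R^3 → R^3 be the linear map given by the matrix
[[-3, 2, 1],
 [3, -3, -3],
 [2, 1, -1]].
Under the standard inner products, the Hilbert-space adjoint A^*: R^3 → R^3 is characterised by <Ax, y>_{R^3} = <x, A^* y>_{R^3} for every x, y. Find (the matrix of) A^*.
A^* = A^T =
[[-3, 3, 2],
 [2, -3, 1],
 [1, -3, -1]]

For real matrices with standard dot products, the defining identity <Ax, y> = <x, A^* y> gives (Ax)^T y = x^T (A^*) y, i.e. x^T A^T y = x^T (A^*) y. Since this holds for all x, y, we must have A^* = A^T. Therefore
A^* =
[[-3, 3, 2],
 [2, -3, 1],
 [1, -3, -1]].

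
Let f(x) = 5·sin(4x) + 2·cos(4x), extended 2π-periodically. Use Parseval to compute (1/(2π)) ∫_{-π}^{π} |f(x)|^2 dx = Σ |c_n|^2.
Σ |c_n|^2 = 29/2

Expand |f|^2 and use orthogonality of {sin(nx), cos(mx)} on [-π, π]:
  ∫_{-π}^{π} sin(nx)^2 dx = π, ∫ cos(mx)^2 dx = π, and cross terms integrate to 0.
So ∫_{-π}^{π} f(x)^2 dx = 5^2 · π + 2^2 · π = (25 + 4)π.
Divide by 2π: (25 + 4)/2 = 29/2.
By Parseval, this equals Σ |c_n|^2.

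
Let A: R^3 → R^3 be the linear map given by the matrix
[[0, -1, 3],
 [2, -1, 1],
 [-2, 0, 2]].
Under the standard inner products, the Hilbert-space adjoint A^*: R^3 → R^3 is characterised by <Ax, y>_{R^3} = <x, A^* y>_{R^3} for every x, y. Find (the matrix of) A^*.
A^* = A^T =
[[0, 2, -2],
 [-1, -1, 0],
 [3, 1, 2]]

For real matrices with standard dot products, the defining identity <Ax, y> = <x, A^* y> gives (Ax)^T y = x^T (A^*) y, i.e. x^T A^T y = x^T (A^*) y. Since this holds for all x, y, we must have A^* = A^T. Therefore
A^* =
[[0, 2, -2],
 [-1, -1, 0],
 [3, 1, 2]].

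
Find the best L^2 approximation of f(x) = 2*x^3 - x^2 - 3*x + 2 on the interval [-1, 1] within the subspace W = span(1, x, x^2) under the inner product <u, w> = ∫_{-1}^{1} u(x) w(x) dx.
g(x) = -x^2 - 9*x/5 + 2

The best approximation g ∈ W is the orthogonal projection of f onto W. Writing g = a_0 + a_1 x + a_2 x^2, the coefficients solve the normal equations G · a = b where
  G_{ij} = <φ_i, φ_j> and b_i = <f, φ_i>, with φ_0 = 1, φ_1 = x, φ_2 = x^2.
G =
  [2, 0, 2/3]
  [0, 2/3, 0]
  [2/3, 0, 2/5],
b = (10/3, -6/5, 14/15).
Solving gives a_0 = 2, a_1 = -9/5, a_2 = -1, so
  g(x) = -x^2 - 9*x/5 + 2.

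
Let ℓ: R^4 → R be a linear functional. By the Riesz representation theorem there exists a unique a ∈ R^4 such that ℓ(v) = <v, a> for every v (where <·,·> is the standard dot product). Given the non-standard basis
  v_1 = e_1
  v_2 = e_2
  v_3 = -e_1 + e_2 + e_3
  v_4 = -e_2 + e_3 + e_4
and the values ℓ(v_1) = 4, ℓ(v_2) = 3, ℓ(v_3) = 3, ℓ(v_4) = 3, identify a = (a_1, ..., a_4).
a = (4, 3, 4, 2)

Write a = (a_1, ..., a_4) in the standard basis. For each basis vector v_i, ℓ(v_i) = <v_i, a> is a linear equation in the a_j's. Collect the n equations into a matrix system V a = ℓ, where row i of V is v_i (expressed in the standard basis). Since V is invertible (lower-triangular with 1s on the diagonal, up to permutation), solve by back-substitution:
  V =
[[1, 0, 0, 0],
 [0, 1, 0, 0],
 [-1, 1, 1, 0],
 [0, -1, 1, 1]]
  V a = (4, 3, 3, 3)
Solving gives a = (4, 3, 4, 2).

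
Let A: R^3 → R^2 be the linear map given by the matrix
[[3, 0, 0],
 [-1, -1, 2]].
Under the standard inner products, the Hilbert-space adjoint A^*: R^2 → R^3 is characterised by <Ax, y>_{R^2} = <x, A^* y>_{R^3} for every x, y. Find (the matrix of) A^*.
A^* = A^T =
[[3, -1],
 [0, -1],
 [0, 2]]

For real matrices with standard dot products, the defining identity <Ax, y> = <x, A^* y> gives (Ax)^T y = x^T (A^*) y, i.e. x^T A^T y = x^T (A^*) y. Since this holds for all x, y, we must have A^* = A^T. Therefore
A^* =
[[3, -1],
 [0, -1],
 [0, 2]].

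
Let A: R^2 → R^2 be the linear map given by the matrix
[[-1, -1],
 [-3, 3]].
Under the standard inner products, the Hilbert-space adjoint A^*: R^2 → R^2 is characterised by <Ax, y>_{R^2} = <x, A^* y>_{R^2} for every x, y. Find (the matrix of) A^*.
A^* = A^T =
[[-1, -3],
 [-1, 3]]

For real matrices with standard dot products, the defining identity <Ax, y> = <x, A^* y> gives (Ax)^T y = x^T (A^*) y, i.e. x^T A^T y = x^T (A^*) y. Since this holds for all x, y, we must have A^* = A^T. Therefore
A^* =
[[-1, -3],
 [-1, 3]].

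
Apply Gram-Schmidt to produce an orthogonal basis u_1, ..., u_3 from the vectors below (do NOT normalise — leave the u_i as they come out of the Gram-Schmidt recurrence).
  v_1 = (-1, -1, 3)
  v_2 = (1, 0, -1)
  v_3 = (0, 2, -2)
Orthogonal basis:
  u_1 = (-1, -1, 3)
  u_2 = (7/11, -4/11, 1/11)
  u_3 = (1/3, 2/3, 1/3)

Apply the Gram-Schmidt recurrence
  u_1 = v_1
  u_i = v_i − Σ_{j<i} ((v_i · u_j) / (u_j · u_j)) · u_j.

Step by step this gives:
  u_1 = (-1, -1, 3)
  u_2 = (7/11, -4/11, 1/11)
  u_3 = (1/3, 2/3, 1/3)

Orthogonality check:
  u_2 · u_1 = 0 (should be 0)
  u_3 · u_1 = 0 (should be 0)
  u_3 · u_2 = 0 (should be 0)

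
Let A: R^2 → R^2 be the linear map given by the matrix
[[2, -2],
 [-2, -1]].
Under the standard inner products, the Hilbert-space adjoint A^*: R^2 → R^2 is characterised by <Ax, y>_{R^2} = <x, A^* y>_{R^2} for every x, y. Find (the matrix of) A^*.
A^* = A^T =
[[2, -2],
 [-2, -1]]

For real matrices with standard dot products, the defining identity <Ax, y> = <x, A^* y> gives (Ax)^T y = x^T (A^*) y, i.e. x^T A^T y = x^T (A^*) y. Since this holds for all x, y, we must have A^* = A^T. Therefore
A^* =
[[2, -2],
 [-2, -1]].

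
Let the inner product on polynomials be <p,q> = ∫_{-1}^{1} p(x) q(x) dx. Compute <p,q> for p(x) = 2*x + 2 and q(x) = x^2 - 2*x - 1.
<p,q> = -16/3

Expand the product: p(x)·q(x) = 2*x^3 - 2*x^2 - 6*x - 2.
∫_{-1}^{1} of each monomial x^k gives [2/(k+1) if k even, 0 if k odd]. Integrating term-by-term (or equivalently evaluating the antiderivative F(x) = x^4/2 - 2*x^3/3 - 3*x^2 - 2*x at the endpoints):
  F(1) − F(−1) = -31/6 − (1/6) = -16/3.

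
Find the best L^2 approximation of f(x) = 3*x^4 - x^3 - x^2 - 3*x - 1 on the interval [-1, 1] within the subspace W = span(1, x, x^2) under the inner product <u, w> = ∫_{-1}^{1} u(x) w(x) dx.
g(x) = 11*x^2/7 - 18*x/5 - 44/35

The best approximation g ∈ W is the orthogonal projection of f onto W. Writing g = a_0 + a_1 x + a_2 x^2, the coefficients solve the normal equations G · a = b where
  G_{ij} = <φ_i, φ_j> and b_i = <f, φ_i>, with φ_0 = 1, φ_1 = x, φ_2 = x^2.
G =
  [2, 0, 2/3]
  [0, 2/3, 0]
  [2/3, 0, 2/5],
b = (-22/15, -12/5, -22/105).
Solving gives a_0 = -44/35, a_1 = -18/5, a_2 = 11/7, so
  g(x) = 11*x^2/7 - 18*x/5 - 44/35.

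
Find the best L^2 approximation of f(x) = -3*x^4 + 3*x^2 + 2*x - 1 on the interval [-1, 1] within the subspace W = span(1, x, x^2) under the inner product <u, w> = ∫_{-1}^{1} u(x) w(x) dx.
g(x) = 3*x^2/7 + 2*x - 26/35

The best approximation g ∈ W is the orthogonal projection of f onto W. Writing g = a_0 + a_1 x + a_2 x^2, the coefficients solve the normal equations G · a = b where
  G_{ij} = <φ_i, φ_j> and b_i = <f, φ_i>, with φ_0 = 1, φ_1 = x, φ_2 = x^2.
G =
  [2, 0, 2/3]
  [0, 2/3, 0]
  [2/3, 0, 2/5],
b = (-6/5, 4/3, -34/105).
Solving gives a_0 = -26/35, a_1 = 2, a_2 = 3/7, so
  g(x) = 3*x^2/7 + 2*x - 26/35.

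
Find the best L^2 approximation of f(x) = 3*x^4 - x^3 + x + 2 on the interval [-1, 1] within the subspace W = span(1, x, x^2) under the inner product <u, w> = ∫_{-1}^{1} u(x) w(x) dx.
g(x) = 18*x^2/7 + 2*x/5 + 61/35

The best approximation g ∈ W is the orthogonal projection of f onto W. Writing g = a_0 + a_1 x + a_2 x^2, the coefficients solve the normal equations G · a = b where
  G_{ij} = <φ_i, φ_j> and b_i = <f, φ_i>, with φ_0 = 1, φ_1 = x, φ_2 = x^2.
G =
  [2, 0, 2/3]
  [0, 2/3, 0]
  [2/3, 0, 2/5],
b = (26/5, 4/15, 46/21).
Solving gives a_0 = 61/35, a_1 = 2/5, a_2 = 18/7, so
  g(x) = 18*x^2/7 + 2*x/5 + 61/35.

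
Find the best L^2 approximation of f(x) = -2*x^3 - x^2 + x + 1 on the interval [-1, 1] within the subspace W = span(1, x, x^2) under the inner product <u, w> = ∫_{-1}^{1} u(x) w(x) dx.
g(x) = -x^2 - x/5 + 1

The best approximation g ∈ W is the orthogonal projection of f onto W. Writing g = a_0 + a_1 x + a_2 x^2, the coefficients solve the normal equations G · a = b where
  G_{ij} = <φ_i, φ_j> and b_i = <f, φ_i>, with φ_0 = 1, φ_1 = x, φ_2 = x^2.
G =
  [2, 0, 2/3]
  [0, 2/3, 0]
  [2/3, 0, 2/5],
b = (4/3, -2/15, 4/15).
Solving gives a_0 = 1, a_1 = -1/5, a_2 = -1, so
  g(x) = -x^2 - x/5 + 1.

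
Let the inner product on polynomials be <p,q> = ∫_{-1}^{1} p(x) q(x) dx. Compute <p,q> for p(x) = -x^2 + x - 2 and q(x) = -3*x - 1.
<p,q> = 8/3

Expand the product: p(x)·q(x) = 3*x^3 - 2*x^2 + 5*x + 2.
∫_{-1}^{1} of each monomial x^k gives [2/(k+1) if k even, 0 if k odd]. Integrating term-by-term (or equivalently evaluating the antiderivative F(x) = 3*x^4/4 - 2*x^3/3 + 5*x^2/2 + 2*x at the endpoints):
  F(1) − F(−1) = 55/12 − (23/12) = 8/3.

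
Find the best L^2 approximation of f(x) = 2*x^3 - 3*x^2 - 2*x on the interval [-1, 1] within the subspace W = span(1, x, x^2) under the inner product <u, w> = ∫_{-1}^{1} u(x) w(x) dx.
g(x) = -3*x^2 - 4*x/5

The best approximation g ∈ W is the orthogonal projection of f onto W. Writing g = a_0 + a_1 x + a_2 x^2, the coefficients solve the normal equations G · a = b where
  G_{ij} = <φ_i, φ_j> and b_i = <f, φ_i>, with φ_0 = 1, φ_1 = x, φ_2 = x^2.
G =
  [2, 0, 2/3]
  [0, 2/3, 0]
  [2/3, 0, 2/5],
b = (-2, -8/15, -6/5).
Solving gives a_0 = 0, a_1 = -4/5, a_2 = -3, so
  g(x) = -3*x^2 - 4*x/5.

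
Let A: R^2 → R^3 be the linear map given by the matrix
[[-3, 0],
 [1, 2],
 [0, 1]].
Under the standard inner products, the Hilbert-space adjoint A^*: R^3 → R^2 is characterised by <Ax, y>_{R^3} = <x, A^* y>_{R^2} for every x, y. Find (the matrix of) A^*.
A^* = A^T =
[[-3, 1, 0],
 [0, 2, 1]]

For real matrices with standard dot products, the defining identity <Ax, y> = <x, A^* y> gives (Ax)^T y = x^T (A^*) y, i.e. x^T A^T y = x^T (A^*) y. Since this holds for all x, y, we must have A^* = A^T. Therefore
A^* =
[[-3, 1, 0],
 [0, 2, 1]].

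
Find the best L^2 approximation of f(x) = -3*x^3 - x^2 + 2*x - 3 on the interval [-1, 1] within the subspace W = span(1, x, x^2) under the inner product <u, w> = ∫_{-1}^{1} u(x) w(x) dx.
g(x) = -x^2 + x/5 - 3

The best approximation g ∈ W is the orthogonal projection of f onto W. Writing g = a_0 + a_1 x + a_2 x^2, the coefficients solve the normal equations G · a = b where
  G_{ij} = <φ_i, φ_j> and b_i = <f, φ_i>, with φ_0 = 1, φ_1 = x, φ_2 = x^2.
G =
  [2, 0, 2/3]
  [0, 2/3, 0]
  [2/3, 0, 2/5],
b = (-20/3, 2/15, -12/5).
Solving gives a_0 = -3, a_1 = 1/5, a_2 = -1, so
  g(x) = -x^2 + x/5 - 3.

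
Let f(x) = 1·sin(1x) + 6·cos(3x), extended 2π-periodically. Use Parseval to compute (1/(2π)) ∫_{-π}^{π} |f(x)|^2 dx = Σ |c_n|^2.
Σ |c_n|^2 = 37/2

Expand |f|^2 and use orthogonality of {sin(nx), cos(mx)} on [-π, π]:
  ∫_{-π}^{π} sin(nx)^2 dx = π, ∫ cos(mx)^2 dx = π, and cross terms integrate to 0.
So ∫_{-π}^{π} f(x)^2 dx = 1^2 · π + 6^2 · π = (1 + 36)π.
Divide by 2π: (1 + 36)/2 = 37/2.
By Parseval, this equals Σ |c_n|^2.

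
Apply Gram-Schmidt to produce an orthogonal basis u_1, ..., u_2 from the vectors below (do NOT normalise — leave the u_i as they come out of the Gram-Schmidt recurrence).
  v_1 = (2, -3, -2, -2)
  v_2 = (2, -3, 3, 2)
Orthogonal basis:
  u_1 = (2, -3, -2, -2)
  u_2 = (12/7, -18/7, 23/7, 16/7)

Apply the Gram-Schmidt recurrence
  u_1 = v_1
  u_i = v_i − Σ_{j<i} ((v_i · u_j) / (u_j · u_j)) · u_j.

Step by step this gives:
  u_1 = (2, -3, -2, -2)
  u_2 = (12/7, -18/7, 23/7, 16/7)

Orthogonality check:
  u_2 · u_1 = 0 (should be 0)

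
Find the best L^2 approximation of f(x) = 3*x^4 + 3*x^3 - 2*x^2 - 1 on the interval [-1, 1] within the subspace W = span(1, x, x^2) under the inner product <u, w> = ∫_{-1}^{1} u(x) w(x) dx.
g(x) = 4*x^2/7 + 9*x/5 - 44/35

The best approximation g ∈ W is the orthogonal projection of f onto W. Writing g = a_0 + a_1 x + a_2 x^2, the coefficients solve the normal equations G · a = b where
  G_{ij} = <φ_i, φ_j> and b_i = <f, φ_i>, with φ_0 = 1, φ_1 = x, φ_2 = x^2.
G =
  [2, 0, 2/3]
  [0, 2/3, 0]
  [2/3, 0, 2/5],
b = (-32/15, 6/5, -64/105).
Solving gives a_0 = -44/35, a_1 = 9/5, a_2 = 4/7, so
  g(x) = 4*x^2/7 + 9*x/5 - 44/35.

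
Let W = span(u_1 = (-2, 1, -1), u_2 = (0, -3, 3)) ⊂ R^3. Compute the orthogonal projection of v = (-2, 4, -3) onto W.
proj_W(v) = (-2, 7/2, -7/2)

Set up U = [u_1 | ... | u_2] ∈ R^(3×2). The projector onto W = col(U) is P = U (U^T U)^(-1) U^T.
Compute U^T U =
  [6, -6]
  [-6, 18],
and U^T v = (11, -21).
Solve U^T U · c = U^T v for the coefficients: c = (1, -5/6). The projection is proj_W(v) = U c.
Check: (v - proj_W(v)) · u_1 = 0  (should be 0).
Check: (v - proj_W(v)) · u_2 = 0  (should be 0).
Result: proj_W(v) = (-2, 7/2, -7/2).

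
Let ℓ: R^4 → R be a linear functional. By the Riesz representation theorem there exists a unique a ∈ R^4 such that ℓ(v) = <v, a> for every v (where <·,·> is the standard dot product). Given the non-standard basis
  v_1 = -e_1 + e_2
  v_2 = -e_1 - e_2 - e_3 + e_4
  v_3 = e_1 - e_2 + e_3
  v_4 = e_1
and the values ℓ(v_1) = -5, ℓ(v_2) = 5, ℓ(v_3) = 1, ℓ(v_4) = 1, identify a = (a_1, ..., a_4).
a = (1, -4, -4, -2)

Write a = (a_1, ..., a_4) in the standard basis. For each basis vector v_i, ℓ(v_i) = <v_i, a> is a linear equation in the a_j's. Collect the n equations into a matrix system V a = ℓ, where row i of V is v_i (expressed in the standard basis). Since V is invertible (lower-triangular with 1s on the diagonal, up to permutation), solve by back-substitution:
  V =
[[-1, 1, 0, 0],
 [-1, -1, -1, 1],
 [1, -1, 1, 0],
 [1, 0, 0, 0]]
  V a = (-5, 5, 1, 1)
Solving gives a = (1, -4, -4, -2).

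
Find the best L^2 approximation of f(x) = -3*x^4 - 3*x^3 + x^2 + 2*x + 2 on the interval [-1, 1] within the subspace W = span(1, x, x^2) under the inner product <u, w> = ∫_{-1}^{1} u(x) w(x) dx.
g(x) = -11*x^2/7 + x/5 + 79/35

The best approximation g ∈ W is the orthogonal projection of f onto W. Writing g = a_0 + a_1 x + a_2 x^2, the coefficients solve the normal equations G · a = b where
  G_{ij} = <φ_i, φ_j> and b_i = <f, φ_i>, with φ_0 = 1, φ_1 = x, φ_2 = x^2.
G =
  [2, 0, 2/3]
  [0, 2/3, 0]
  [2/3, 0, 2/5],
b = (52/15, 2/15, 92/105).
Solving gives a_0 = 79/35, a_1 = 1/5, a_2 = -11/7, so
  g(x) = -11*x^2/7 + x/5 + 79/35.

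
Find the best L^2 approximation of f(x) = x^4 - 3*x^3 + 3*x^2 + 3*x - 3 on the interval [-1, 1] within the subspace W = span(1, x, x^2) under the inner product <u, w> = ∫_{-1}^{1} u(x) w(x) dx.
g(x) = 27*x^2/7 + 6*x/5 - 108/35

The best approximation g ∈ W is the orthogonal projection of f onto W. Writing g = a_0 + a_1 x + a_2 x^2, the coefficients solve the normal equations G · a = b where
  G_{ij} = <φ_i, φ_j> and b_i = <f, φ_i>, with φ_0 = 1, φ_1 = x, φ_2 = x^2.
G =
  [2, 0, 2/3]
  [0, 2/3, 0]
  [2/3, 0, 2/5],
b = (-18/5, 4/5, -18/35).
Solving gives a_0 = -108/35, a_1 = 6/5, a_2 = 27/7, so
  g(x) = 27*x^2/7 + 6*x/5 - 108/35.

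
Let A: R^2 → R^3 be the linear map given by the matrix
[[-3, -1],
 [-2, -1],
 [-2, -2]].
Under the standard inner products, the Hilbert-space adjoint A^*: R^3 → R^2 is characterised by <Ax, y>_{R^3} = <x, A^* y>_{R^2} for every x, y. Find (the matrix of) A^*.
A^* = A^T =
[[-3, -2, -2],
 [-1, -1, -2]]

For real matrices with standard dot products, the defining identity <Ax, y> = <x, A^* y> gives (Ax)^T y = x^T (A^*) y, i.e. x^T A^T y = x^T (A^*) y. Since this holds for all x, y, we must have A^* = A^T. Therefore
A^* =
[[-3, -2, -2],
 [-1, -1, -2]].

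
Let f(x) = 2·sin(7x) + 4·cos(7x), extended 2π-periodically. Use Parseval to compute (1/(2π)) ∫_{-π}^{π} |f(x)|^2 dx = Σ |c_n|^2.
Σ |c_n|^2 = 10

Expand |f|^2 and use orthogonality of {sin(nx), cos(mx)} on [-π, π]:
  ∫_{-π}^{π} sin(nx)^2 dx = π, ∫ cos(mx)^2 dx = π, and cross terms integrate to 0.
So ∫_{-π}^{π} f(x)^2 dx = 2^2 · π + 4^2 · π = (4 + 16)π.
Divide by 2π: (4 + 16)/2 = 10.
By Parseval, this equals Σ |c_n|^2.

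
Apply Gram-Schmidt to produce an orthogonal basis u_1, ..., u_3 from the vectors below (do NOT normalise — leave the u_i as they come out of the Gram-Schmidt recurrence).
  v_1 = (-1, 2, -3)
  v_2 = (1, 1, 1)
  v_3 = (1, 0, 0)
Orthogonal basis:
  u_1 = (-1, 2, -3)
  u_2 = (6/7, 9/7, 4/7)
  u_3 = (25/38, -5/19, -15/38)

Apply the Gram-Schmidt recurrence
  u_1 = v_1
  u_i = v_i − Σ_{j<i} ((v_i · u_j) / (u_j · u_j)) · u_j.

Step by step this gives:
  u_1 = (-1, 2, -3)
  u_2 = (6/7, 9/7, 4/7)
  u_3 = (25/38, -5/19, -15/38)

Orthogonality check:
  u_2 · u_1 = 0 (should be 0)
  u_3 · u_1 = 0 (should be 0)
  u_3 · u_2 = 0 (should be 0)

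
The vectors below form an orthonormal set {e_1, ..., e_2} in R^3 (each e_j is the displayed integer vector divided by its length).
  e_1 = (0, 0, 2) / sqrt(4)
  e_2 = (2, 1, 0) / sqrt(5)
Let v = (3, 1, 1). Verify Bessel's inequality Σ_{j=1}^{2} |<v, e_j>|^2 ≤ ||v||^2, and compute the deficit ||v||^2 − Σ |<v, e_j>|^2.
Σ |<v, e_j>|^2 = 54/5; ||v||^2 = 11; deficit = 1/5

Write each e_j = u_j / sqrt(<u_j, u_j>) where u_j is the displayed integer vector. Then <v, e_j> = <v, u_j> / sqrt(<u_j, u_j>), so |<v, e_j>|^2 = <v, u_j>^2 / <u_j, u_j>.
Coefficients: <v, e_1> = 2/sqrt(4), <v, e_2> = 7/sqrt(5).
Square and sum: Σ |<v, e_j>|^2 = 54/5.
Compute ||v||^2 = v·v = 11.
Deficit = 11 − 54/5 = 1/5 ≥ 0, confirming Bessel's inequality. (The deficit equals ||v − Σ <v,e_j> e_j||^2, the squared distance from v to span{e_j}.)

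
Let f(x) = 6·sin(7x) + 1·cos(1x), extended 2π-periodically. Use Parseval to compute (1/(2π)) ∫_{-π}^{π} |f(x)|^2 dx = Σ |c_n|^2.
Σ |c_n|^2 = 37/2

Expand |f|^2 and use orthogonality of {sin(nx), cos(mx)} on [-π, π]:
  ∫_{-π}^{π} sin(nx)^2 dx = π, ∫ cos(mx)^2 dx = π, and cross terms integrate to 0.
So ∫_{-π}^{π} f(x)^2 dx = 6^2 · π + 1^2 · π = (36 + 1)π.
Divide by 2π: (36 + 1)/2 = 37/2.
By Parseval, this equals Σ |c_n|^2.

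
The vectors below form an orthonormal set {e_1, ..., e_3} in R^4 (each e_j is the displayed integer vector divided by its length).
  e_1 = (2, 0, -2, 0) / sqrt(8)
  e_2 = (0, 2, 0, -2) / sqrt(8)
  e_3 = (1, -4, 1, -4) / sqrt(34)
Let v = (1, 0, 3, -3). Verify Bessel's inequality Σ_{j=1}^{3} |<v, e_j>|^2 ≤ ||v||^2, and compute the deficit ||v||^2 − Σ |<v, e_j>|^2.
Σ |<v, e_j>|^2 = 477/34; ||v||^2 = 19; deficit = 169/34

Write each e_j = u_j / sqrt(<u_j, u_j>) where u_j is the displayed integer vector. Then <v, e_j> = <v, u_j> / sqrt(<u_j, u_j>), so |<v, e_j>|^2 = <v, u_j>^2 / <u_j, u_j>.
Coefficients: <v, e_1> = -4/sqrt(8), <v, e_2> = 6/sqrt(8), <v, e_3> = 16/sqrt(34).
Square and sum: Σ |<v, e_j>|^2 = 477/34.
Compute ||v||^2 = v·v = 19.
Deficit = 19 − 477/34 = 169/34 ≥ 0, confirming Bessel's inequality. (The deficit equals ||v − Σ <v,e_j> e_j||^2, the squared distance from v to span{e_j}.)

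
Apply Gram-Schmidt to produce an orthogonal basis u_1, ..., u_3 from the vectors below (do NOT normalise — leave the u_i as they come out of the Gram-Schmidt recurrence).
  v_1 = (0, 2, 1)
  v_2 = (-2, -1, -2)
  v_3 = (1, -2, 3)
Orthogonal basis:
  u_1 = (0, 2, 1)
  u_2 = (-2, 3/5, -6/5)
  u_3 = (-39/29, -26/29, 52/29)

Apply the Gram-Schmidt recurrence
  u_1 = v_1
  u_i = v_i − Σ_{j<i} ((v_i · u_j) / (u_j · u_j)) · u_j.

Step by step this gives:
  u_1 = (0, 2, 1)
  u_2 = (-2, 3/5, -6/5)
  u_3 = (-39/29, -26/29, 52/29)

Orthogonality check:
  u_2 · u_1 = 0 (should be 0)
  u_3 · u_1 = 0 (should be 0)
  u_3 · u_2 = 0 (should be 0)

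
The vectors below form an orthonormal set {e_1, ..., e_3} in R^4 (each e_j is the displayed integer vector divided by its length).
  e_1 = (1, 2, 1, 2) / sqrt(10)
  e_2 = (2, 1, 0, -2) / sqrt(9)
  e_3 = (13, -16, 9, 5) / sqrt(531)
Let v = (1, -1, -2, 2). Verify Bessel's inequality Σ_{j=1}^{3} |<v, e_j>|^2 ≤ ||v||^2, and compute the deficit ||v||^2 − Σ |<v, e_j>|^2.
Σ |<v, e_j>|^2 = 1139/590; ||v||^2 = 10; deficit = 4761/590

Write each e_j = u_j / sqrt(<u_j, u_j>) where u_j is the displayed integer vector. Then <v, e_j> = <v, u_j> / sqrt(<u_j, u_j>), so |<v, e_j>|^2 = <v, u_j>^2 / <u_j, u_j>.
Coefficients: <v, e_1> = 1/sqrt(10), <v, e_2> = -3/sqrt(9), <v, e_3> = 21/sqrt(531).
Square and sum: Σ |<v, e_j>|^2 = 1139/590.
Compute ||v||^2 = v·v = 10.
Deficit = 10 − 1139/590 = 4761/590 ≥ 0, confirming Bessel's inequality. (The deficit equals ||v − Σ <v,e_j> e_j||^2, the squared distance from v to span{e_j}.)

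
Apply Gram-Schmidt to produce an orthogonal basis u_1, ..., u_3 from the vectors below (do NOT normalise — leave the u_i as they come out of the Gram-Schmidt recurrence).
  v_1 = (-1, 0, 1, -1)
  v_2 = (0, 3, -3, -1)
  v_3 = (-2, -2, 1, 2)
Orthogonal basis:
  u_1 = (-1, 0, 1, -1)
  u_2 = (-2/3, 3, -7/3, -5/3)
  u_3 = (-109/53, -13/53, -37/53, 72/53)

Apply the Gram-Schmidt recurrence
  u_1 = v_1
  u_i = v_i − Σ_{j<i} ((v_i · u_j) / (u_j · u_j)) · u_j.

Step by step this gives:
  u_1 = (-1, 0, 1, -1)
  u_2 = (-2/3, 3, -7/3, -5/3)
  u_3 = (-109/53, -13/53, -37/53, 72/53)

Orthogonality check:
  u_2 · u_1 = 0 (should be 0)
  u_3 · u_1 = 0 (should be 0)
  u_3 · u_2 = 0 (should be 0)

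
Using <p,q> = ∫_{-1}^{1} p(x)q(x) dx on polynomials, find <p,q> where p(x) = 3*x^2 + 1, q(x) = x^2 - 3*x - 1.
<p,q> = -32/15

Expand the product: p(x)·q(x) = 3*x^4 - 9*x^3 - 2*x^2 - 3*x - 1.
∫_{-1}^{1} of each monomial x^k gives [2/(k+1) if k even, 0 if k odd]. Integrating term-by-term (or equivalently evaluating the antiderivative F(x) = 3*x^5/5 - 9*x^4/4 - 2*x^3/3 - 3*x^2/2 - x at the endpoints):
  F(1) − F(−1) = -289/60 − (-161/60) = -32/15.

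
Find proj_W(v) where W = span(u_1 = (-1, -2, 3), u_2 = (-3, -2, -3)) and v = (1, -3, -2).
proj_W(v) = (-23/19, -15/19, -24/19)

Set up U = [u_1 | ... | u_2] ∈ R^(3×2). The projector onto W = col(U) is P = U (U^T U)^(-1) U^T.
Compute U^T U =
  [14, -2]
  [-2, 22],
and U^T v = (-1, 9).
Solve U^T U · c = U^T v for the coefficients: c = (-1/76, 31/76). The projection is proj_W(v) = U c.
Check: (v - proj_W(v)) · u_1 = 0  (should be 0).
Check: (v - proj_W(v)) · u_2 = 0  (should be 0).
Result: proj_W(v) = (-23/19, -15/19, -24/19).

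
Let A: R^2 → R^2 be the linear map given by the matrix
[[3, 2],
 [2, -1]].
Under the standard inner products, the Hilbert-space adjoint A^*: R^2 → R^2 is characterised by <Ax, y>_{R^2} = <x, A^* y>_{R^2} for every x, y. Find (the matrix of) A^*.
A^* = A^T =
[[3, 2],
 [2, -1]]

For real matrices with standard dot products, the defining identity <Ax, y> = <x, A^* y> gives (Ax)^T y = x^T (A^*) y, i.e. x^T A^T y = x^T (A^*) y. Since this holds for all x, y, we must have A^* = A^T. Therefore
A^* =
[[3, 2],
 [2, -1]].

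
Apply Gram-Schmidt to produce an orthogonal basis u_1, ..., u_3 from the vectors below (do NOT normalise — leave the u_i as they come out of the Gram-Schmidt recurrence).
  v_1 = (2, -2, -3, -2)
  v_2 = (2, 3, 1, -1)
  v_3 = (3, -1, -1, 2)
Orthogonal basis:
  u_1 = (2, -2, -3, -2)
  u_2 = (16/7, 19/7, 4/7, -9/7)
  u_3 = (37/17, -53/102, -2/51, 281/102)

Apply the Gram-Schmidt recurrence
  u_1 = v_1
  u_i = v_i − Σ_{j<i} ((v_i · u_j) / (u_j · u_j)) · u_j.

Step by step this gives:
  u_1 = (2, -2, -3, -2)
  u_2 = (16/7, 19/7, 4/7, -9/7)
  u_3 = (37/17, -53/102, -2/51, 281/102)

Orthogonality check:
  u_2 · u_1 = 0 (should be 0)
  u_3 · u_1 = 0 (should be 0)
  u_3 · u_2 = 0 (should be 0)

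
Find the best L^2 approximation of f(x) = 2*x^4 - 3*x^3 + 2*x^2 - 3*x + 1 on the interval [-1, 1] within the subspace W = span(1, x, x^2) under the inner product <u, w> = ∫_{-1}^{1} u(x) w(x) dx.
g(x) = 26*x^2/7 - 24*x/5 + 29/35

The best approximation g ∈ W is the orthogonal projection of f onto W. Writing g = a_0 + a_1 x + a_2 x^2, the coefficients solve the normal equations G · a = b where
  G_{ij} = <φ_i, φ_j> and b_i = <f, φ_i>, with φ_0 = 1, φ_1 = x, φ_2 = x^2.
G =
  [2, 0, 2/3]
  [0, 2/3, 0]
  [2/3, 0, 2/5],
b = (62/15, -16/5, 214/105).
Solving gives a_0 = 29/35, a_1 = -24/5, a_2 = 26/7, so
  g(x) = 26*x^2/7 - 24*x/5 + 29/35.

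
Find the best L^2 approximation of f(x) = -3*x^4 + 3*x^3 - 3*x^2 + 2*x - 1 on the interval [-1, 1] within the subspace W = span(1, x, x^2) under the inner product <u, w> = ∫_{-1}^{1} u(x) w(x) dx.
g(x) = -39*x^2/7 + 19*x/5 - 26/35

The best approximation g ∈ W is the orthogonal projection of f onto W. Writing g = a_0 + a_1 x + a_2 x^2, the coefficients solve the normal equations G · a = b where
  G_{ij} = <φ_i, φ_j> and b_i = <f, φ_i>, with φ_0 = 1, φ_1 = x, φ_2 = x^2.
G =
  [2, 0, 2/3]
  [0, 2/3, 0]
  [2/3, 0, 2/5],
b = (-26/5, 38/15, -286/105).
Solving gives a_0 = -26/35, a_1 = 19/5, a_2 = -39/7, so
  g(x) = -39*x^2/7 + 19*x/5 - 26/35.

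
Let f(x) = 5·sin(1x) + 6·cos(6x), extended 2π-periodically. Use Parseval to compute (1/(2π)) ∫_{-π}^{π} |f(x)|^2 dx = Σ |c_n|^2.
Σ |c_n|^2 = 61/2

Expand |f|^2 and use orthogonality of {sin(nx), cos(mx)} on [-π, π]:
  ∫_{-π}^{π} sin(nx)^2 dx = π, ∫ cos(mx)^2 dx = π, and cross terms integrate to 0.
So ∫_{-π}^{π} f(x)^2 dx = 5^2 · π + 6^2 · π = (25 + 36)π.
Divide by 2π: (25 + 36)/2 = 61/2.
By Parseval, this equals Σ |c_n|^2.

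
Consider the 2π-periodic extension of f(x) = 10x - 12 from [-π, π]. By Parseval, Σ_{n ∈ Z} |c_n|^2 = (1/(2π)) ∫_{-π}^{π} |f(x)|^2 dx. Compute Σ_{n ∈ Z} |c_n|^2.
Σ |c_n|^2 = 100π^2/3 + 144

Expand and integrate term by term over [-π, π]:
  ∫ (10x)^2 dx = 100·(2π^3/3); ∫ 2·10·(-12)·x dx = 0 (odd integrand); ∫ (-12)^2 dx = 144·2π.
So (1/(2π)) ∫_{-π}^{π} (10x - 12)^2 dx = 100π^2/3 + 144 = 100π^2/3 + 144.
Parseval ⇒ Σ |c_n|^2 = 100π^2/3 + 144.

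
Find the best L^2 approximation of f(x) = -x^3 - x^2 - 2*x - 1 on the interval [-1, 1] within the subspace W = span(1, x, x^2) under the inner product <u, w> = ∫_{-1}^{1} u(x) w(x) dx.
g(x) = -x^2 - 13*x/5 - 1

The best approximation g ∈ W is the orthogonal projection of f onto W. Writing g = a_0 + a_1 x + a_2 x^2, the coefficients solve the normal equations G · a = b where
  G_{ij} = <φ_i, φ_j> and b_i = <f, φ_i>, with φ_0 = 1, φ_1 = x, φ_2 = x^2.
G =
  [2, 0, 2/3]
  [0, 2/3, 0]
  [2/3, 0, 2/5],
b = (-8/3, -26/15, -16/15).
Solving gives a_0 = -1, a_1 = -13/5, a_2 = -1, so
  g(x) = -x^2 - 13*x/5 - 1.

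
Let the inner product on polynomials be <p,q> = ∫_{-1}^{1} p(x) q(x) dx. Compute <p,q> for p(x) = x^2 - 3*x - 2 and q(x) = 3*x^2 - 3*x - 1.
<p,q> = 98/15

Expand the product: p(x)·q(x) = 3*x^4 - 12*x^3 + 2*x^2 + 9*x + 2.
∫_{-1}^{1} of each monomial x^k gives [2/(k+1) if k even, 0 if k odd]. Integrating term-by-term (or equivalently evaluating the antiderivative F(x) = 3*x^5/5 - 3*x^4 + 2*x^3/3 + 9*x^2/2 + 2*x at the endpoints):
  F(1) − F(−1) = 143/30 − (-53/30) = 98/15.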